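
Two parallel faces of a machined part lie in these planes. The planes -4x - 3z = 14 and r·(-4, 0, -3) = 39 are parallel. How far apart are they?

Both planes have normal n = (-4, 0, -3), |n| = 5. Any point on the first plane is at distance |39 − 14|/|n| = 25/5 = 5 from the second.

5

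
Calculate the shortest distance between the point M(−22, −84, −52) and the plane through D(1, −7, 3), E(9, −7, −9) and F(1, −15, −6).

23/17

DE = (8, 0, −12) and DF = (0, −8, −9), so a normal is n = DE × DF = (−96, 72, −64).
Then n·(−22, −84, −52) − (−792) = 184.
|n| = √(9216 + 5184 + 4096) = 136, so the distance is |184|/136 = 23/17.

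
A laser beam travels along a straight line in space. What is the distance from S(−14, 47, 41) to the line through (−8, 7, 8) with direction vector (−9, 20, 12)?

15

Direction vector d = (−9, 20, 12).
AP = (−6, 40, 33), and AP × d = (−180, −225, 240).
|AP × d|² = 140625 and |d|² = 625, so the distance is √(140625/625) = √225 = 15.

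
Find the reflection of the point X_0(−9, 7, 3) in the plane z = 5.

n = (0, 0, 1), |n|² = 1, n·X_0 − 5 = -2, so t = -2/1 = -2.
Foot F = X_0 − (-2)·n = (−9, 7, 5); the reflection is 2F − X_0 = (−9, 7, 7).

(-9, 7, 7)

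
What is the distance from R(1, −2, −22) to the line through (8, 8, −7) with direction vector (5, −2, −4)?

√329

Direction vector d = (5, −2, −4).
AP = (−7, −10, −15), and AP × d = (10, −103, 64).
|AP × d|² = 14805 and |d|² = 45, so the distance is √(14805/45) = √329.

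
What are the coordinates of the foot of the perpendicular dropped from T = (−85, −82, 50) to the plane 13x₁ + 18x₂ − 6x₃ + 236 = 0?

The perpendicular from T has direction n = (13, 18, −6): r = (−85, −82, 50) + μ(13, 18, −6).
Substitute into the plane: n·(T + μn) = -236 gives -2881 + 529μ = -236, so μ = 5.
Foot = (−85, −82, 50) + 5·(13, 18, −6) = (−20, 8, 20).

(-20, 8, 20)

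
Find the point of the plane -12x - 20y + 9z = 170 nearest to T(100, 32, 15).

The perpendicular from T has direction n = (-12, -20, 9): r = (100, 32, 15) + λ(-12, -20, 9).
Substitute into the plane: n·(T + λn) = 170 gives -1705 + 625λ = 170, so λ = 3.
Foot = (100, 32, 15) + 3·(-12, -20, 9) = (64, -28, 42).

(64, -28, 42)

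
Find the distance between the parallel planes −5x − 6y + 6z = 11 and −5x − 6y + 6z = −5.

16√97/97

Both planes have normal n = (−5, −6, 6), |n| = √97. Any point on the first plane is at distance |(-5) − 11|/|n| = 16/√97 from the second.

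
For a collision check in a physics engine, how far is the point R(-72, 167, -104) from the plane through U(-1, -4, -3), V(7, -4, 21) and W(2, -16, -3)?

UV = (8, 0, 24) and UW = (3, -12, 0), so a normal is n = UV × UW = (288, 72, -96).
Then n·(-72, 167, -104) - (-288) = 1560.
|n| = √(82944 + 5184 + 9216) = 312, so the distance is |1560|/312 = 5.

5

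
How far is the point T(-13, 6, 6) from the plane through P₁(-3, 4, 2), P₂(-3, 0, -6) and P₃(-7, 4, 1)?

P₁P₂ = (0, -4, -8) and P₁P₃ = (-4, 0, -1), so a normal is n = P₁P₂ × P₁P₃ = (4, 32, -16).
Then n·(-13, 6, 6) - 84 = -40.
|n| = √(16 + 1024 + 256) = 36, so the distance is |-40|/36 = 10/9.

10/9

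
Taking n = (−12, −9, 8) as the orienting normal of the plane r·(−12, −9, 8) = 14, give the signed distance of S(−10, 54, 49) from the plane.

n·S − 14 = 12.
|n| = 17, so the signed distance is 12/17.

12/17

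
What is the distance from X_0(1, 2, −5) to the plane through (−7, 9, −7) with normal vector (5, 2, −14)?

2/15

The plane has equation n·(r − (−7, 9, −7)) = 0, i.e. n·r = 81.
Then n·(1, 2, −5) − 81 = −2.
|n| = √(25 + 4 + 196) = 15, so the distance is |-2|/15 = 2/15.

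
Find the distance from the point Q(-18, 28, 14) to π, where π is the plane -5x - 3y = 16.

Normal vector n = (-5, -3, 0), and n·(-18, 28, 14) - 16 = -10.
|n| = √(25 + 9 + 0) = √34, so the distance is |-10|/√34 = 5√34/17.

10/√34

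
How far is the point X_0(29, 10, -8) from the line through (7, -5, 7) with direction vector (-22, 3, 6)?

Direction vector d = (-22, 3, 6).
AP = (22, 15, -15), and AP × d = (135, 198, 396).
|AP × d|² = 214245 and |d|² = 529, so the distance is √(214245/529) = √405 = 9√5.

9√5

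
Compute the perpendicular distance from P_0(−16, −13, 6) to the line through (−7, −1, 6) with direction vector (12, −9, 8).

Direction vector d = (12, −9, 8).
AP = (−9, −12, 0), and AP × d = (−96, 72, 225).
|AP × d|² = 65025 and |d|² = 289, so the distance is √(65025/289) = √225 = 15.

15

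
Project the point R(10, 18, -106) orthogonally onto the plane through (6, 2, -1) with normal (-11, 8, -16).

(54, -14, -42)

n = (-11, 8, -16), |n|² = 441, and n·R − (-34) = 1764.
t = 1764/441 = 4, so the foot is R − t·n = (10, 18, -106) − 4·(-11, 8, -16) = (54, -14, -42).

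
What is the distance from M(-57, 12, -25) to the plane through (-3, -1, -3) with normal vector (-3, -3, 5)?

The plane has equation n·(r − (-3, -1, -3)) = 0, i.e. n·r = -3.
Then n·(-57, 12, -25) - (-3) = 13.
|n| = √(9 + 9 + 25) = √43, so the distance is |13|/√43 = 13√43/43.

13/√43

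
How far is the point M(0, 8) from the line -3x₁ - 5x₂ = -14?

26/√34

The normal to the line is n = (-3, -5) with |n| = √34.
|n·M − (-14)| = |-40 − (-14)| = 26, so the distance is 26/√34.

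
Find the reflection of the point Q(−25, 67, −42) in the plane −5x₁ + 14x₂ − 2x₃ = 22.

n = (−5, 14, −2), |n|² = 225, n·Q − 22 = 1125, so t = 1125/225 = 5.
Foot F = Q − 5·n = (0, −3, −32); the reflection is 2F − Q = (25, −73, −22).

(25, -73, -22)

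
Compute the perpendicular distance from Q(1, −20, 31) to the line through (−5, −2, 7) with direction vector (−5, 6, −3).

3√34

Direction vector d = (−5, 6, −3).
AP = (6, −18, 24); AP·d = -210, |AP|² = 936, |d|² = 70.
distance² = |AP|² − (AP·d)²/|d|² = 936 − 44100/70 = 306, so the distance is 3√34.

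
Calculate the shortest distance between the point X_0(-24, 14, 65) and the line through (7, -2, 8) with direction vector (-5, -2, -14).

Direction vector d = (-5, -2, -14).
AP = (-31, 16, 57); AP·d = -675, |AP|² = 4466, |d|² = 225.
distance² = |AP|² − (AP·d)²/|d|² = 4466 − 455625/225 = 2441, so the distance is √2441.

√2441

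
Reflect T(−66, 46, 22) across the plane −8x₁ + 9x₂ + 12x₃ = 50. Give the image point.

(-2, -26, -74)

With n = (−8, 9, 12), the signed offset is (n·T − 50)/|n|² = 1156/289 = 4.
T' = T − 2t·n = (−66, 46, 22) − 8·(−8, 9, 12) = (−2, −26, −74).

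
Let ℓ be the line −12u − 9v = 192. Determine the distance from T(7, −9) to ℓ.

13

d = |(-12)·7 + (-9)·(-9) − 192| / √(144 + 81) = |-195|/15 = 13.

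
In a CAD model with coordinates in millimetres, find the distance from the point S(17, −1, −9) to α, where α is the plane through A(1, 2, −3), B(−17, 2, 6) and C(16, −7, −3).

AB = (−18, 0, 9) and AC = (15, −9, 0), so a normal is n = AB × AC = (81, 135, 162).
Then n·(17, −1, −9) − (−135) = −81.
|n| = √(6561 + 18225 + 26244) = 27√70, so the distance is |-81|/(27√70) = 3/√70.

3√70/70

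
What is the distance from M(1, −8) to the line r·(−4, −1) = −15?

19/√17

d = |(-4)·1 + (-1)·(-8) − (-15)| / √(16 + 1) = |19|/√17 = 19/√17.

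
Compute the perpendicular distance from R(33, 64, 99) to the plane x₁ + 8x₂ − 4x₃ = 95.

d = |1·33 + 8·64 + (-4)·99 − 95| / √(1 + 64 + 16) = |54| / 9 = 6.

6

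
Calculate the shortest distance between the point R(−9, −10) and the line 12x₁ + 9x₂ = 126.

The normal to the line is n = (12, 9) with |n| = 15.
|n·R − 126| = |-198 − 126| = 324, so the distance is 324/15 = 108/5.

108/5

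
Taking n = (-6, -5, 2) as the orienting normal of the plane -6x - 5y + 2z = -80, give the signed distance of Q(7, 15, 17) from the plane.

-3√65/65

n·Q − (-80) = -3.
|n| = √65, so the signed distance is -3√65/65.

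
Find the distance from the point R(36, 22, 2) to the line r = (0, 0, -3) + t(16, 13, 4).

√41

Direction vector d = (16, 13, 4).
AP = (36, 22, 5); AP·d = 882, |AP|² = 1805, |d|² = 441.
distance² = |AP|² − (AP·d)²/|d|² = 1805 − 777924/441 = 41, so the distance is √41.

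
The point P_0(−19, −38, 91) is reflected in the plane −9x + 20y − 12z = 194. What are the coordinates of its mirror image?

n = (−9, 20, −12), |n|² = 625, n·P_0 − 194 = -1875, so t = -1875/625 = -3.
Foot F = P_0 − (-3)·n = (−46, 22, 55); the reflection is 2F − P_0 = (−73, 82, 19).

(-73, 82, 19)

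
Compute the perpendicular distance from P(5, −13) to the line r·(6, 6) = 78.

21/√2

d = |6·5 + 6·(-13) − 78| / √(36 + 36) = |-126|/(6√2) = 21√2/2.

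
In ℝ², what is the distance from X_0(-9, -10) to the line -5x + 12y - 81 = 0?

d = |(-5)·(-9) + 12·(-10) − 81| / √(25 + 144) = |-156|/13 = 12.

12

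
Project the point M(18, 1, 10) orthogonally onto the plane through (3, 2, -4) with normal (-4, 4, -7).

n = (-4, 4, -7), |n|² = 81, and n·M − 24 = -162.
t = -162/81 = -2, so the foot is M − t·n = (18, 1, 10) − (-2)·(-4, 4, -7) = (10, 9, -4).

(10, 9, -4)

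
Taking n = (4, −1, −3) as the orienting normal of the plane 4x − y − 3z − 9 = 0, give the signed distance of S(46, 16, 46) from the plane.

21√26/26

n·S − 9 = 21.
|n| = √26, so the signed distance is 21√26/26.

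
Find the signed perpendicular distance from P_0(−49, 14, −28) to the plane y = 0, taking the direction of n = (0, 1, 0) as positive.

n·P_0 − 0 = 14.
|n| = 1, so the signed distance is 14/1 = 14.

14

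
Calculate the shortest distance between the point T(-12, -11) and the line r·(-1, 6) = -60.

The normal to the line is n = (-1, 6) with |n| = √37.
|n·T − (-60)| = |-54 − (-60)| = 6, so the distance is 6/√37 = 6√37/37.

6√37/37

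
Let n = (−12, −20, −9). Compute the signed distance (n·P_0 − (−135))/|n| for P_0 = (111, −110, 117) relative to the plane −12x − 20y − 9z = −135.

-2

n·P_0 − (-135) = -50.
|n| = 25, so the signed distance is -50/25 = -2.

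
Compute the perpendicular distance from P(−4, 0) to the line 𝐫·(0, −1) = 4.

4

The normal to the line is n = (0, −1) with |n| = 1.
|n·P − 4| = |0 − 4| = 4, so the distance is 4/1 = 4.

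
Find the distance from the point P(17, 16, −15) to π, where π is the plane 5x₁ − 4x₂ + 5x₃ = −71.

Normal vector n = (5, −4, 5), and n·(17, 16, −15) − (−71) = 17.
|n| = √(25 + 16 + 25) = √66, so the distance is |17|/√66 = 17√66/66.

17√66/66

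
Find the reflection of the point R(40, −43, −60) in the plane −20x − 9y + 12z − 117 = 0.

(-40, -79, -12)

With n = (−20, −9, 12), the signed offset is (n·R − 117)/|n|² = -1250/625 = -2.
R' = R − 2t·n = (40, −43, −60) − (-4)·(−20, −9, 12) = (−40, −79, −12).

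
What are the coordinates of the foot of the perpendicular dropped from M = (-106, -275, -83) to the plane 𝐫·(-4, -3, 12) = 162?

The perpendicular from M has direction n = (-4, -3, 12): r = (-106, -275, -83) + λ(-4, -3, 12).
Substitute into the plane: n·(M + λn) = 162 gives 253 + 169λ = 162, so λ = -7/13.
Foot = (-106, -275, -83) + (-7/13)·(-4, -3, 12) = (-1350/13, -3554/13, -1163/13).

(-1350/13, -3554/13, -1163/13)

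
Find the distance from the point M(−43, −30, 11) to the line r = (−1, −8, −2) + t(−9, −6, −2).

Direction vector d = (−9, −6, −2).
AP = (−42, −22, 13), and AP × d = (122, −201, 54).
|AP × d|² = 58201 and |d|² = 121, so the distance is √(58201/121) = √481.

√481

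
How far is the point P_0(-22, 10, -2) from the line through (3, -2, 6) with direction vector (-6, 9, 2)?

√349

Direction vector d = (-6, 9, 2).
AP = (-25, 12, -8); AP·d = 242, |AP|² = 833, |d|² = 121.
distance² = |AP|² − (AP·d)²/|d|² = 833 − 58564/121 = 349, so the distance is √349.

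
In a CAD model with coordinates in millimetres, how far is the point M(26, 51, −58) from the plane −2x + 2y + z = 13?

7

Normal vector n = (−2, 2, 1), and n·(26, 51, −58) − 13 = −21.
|n| = √(4 + 4 + 1) = 3, so the distance is |-21|/3 = 7.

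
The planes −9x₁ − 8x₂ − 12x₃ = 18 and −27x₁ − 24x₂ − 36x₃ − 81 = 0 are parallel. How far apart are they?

Divide the second equation by 3 to match normals: −9x₁ − 8x₂ − 12x₃ = 27.
Both planes have normal n = (−9, −8, −12), |n| = 17. Any point on the first plane is at distance |27 − 18|/|n| = 9/17 from the second.

9/17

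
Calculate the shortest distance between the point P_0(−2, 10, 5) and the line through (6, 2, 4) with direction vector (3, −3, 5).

√86

Direction vector d = (3, −3, 5).
AP = (−8, 8, 1), and AP × d = (43, 43, 0).
|AP × d|² = 3698 and |d|² = 43, so the distance is √(3698/43) = √86.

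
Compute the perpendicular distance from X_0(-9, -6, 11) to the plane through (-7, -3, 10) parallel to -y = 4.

Parallel planes share the normal n = (0, -1, 0); since (-7, -3, 10) lies on the plane, its equation is -y = 3.
Then n·(-9, -6, 11) - 3 = 3.
|n| = √(0 + 1 + 0) = 1, so the distance is |3|/1 = 3.

3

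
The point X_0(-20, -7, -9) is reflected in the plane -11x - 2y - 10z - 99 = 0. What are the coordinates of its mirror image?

n = (-11, -2, -10), |n|² = 225, n·X_0 − 99 = 225, so t = 225/225 = 1.
Foot F = X_0 − 1·n = (-9, -5, 1); the reflection is 2F − X_0 = (2, -3, 11).

(2, -3, 11)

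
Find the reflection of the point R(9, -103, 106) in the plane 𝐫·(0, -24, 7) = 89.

With n = (0, -24, 7), the signed offset is (n·R − 89)/|n|² = 3125/625 = 5.
R' = R − 2t·n = (9, -103, 106) − 10·(0, -24, 7) = (9, 137, 36).

(9, 137, 36)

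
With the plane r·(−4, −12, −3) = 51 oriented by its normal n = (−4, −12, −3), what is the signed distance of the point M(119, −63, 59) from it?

n·M − 51 = 52.
|n| = 13, so the signed distance is 52/13 = 4.

4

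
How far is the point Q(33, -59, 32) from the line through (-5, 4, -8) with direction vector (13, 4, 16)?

√5249

Direction vector d = (13, 4, 16).
AP = (38, -63, 40), and AP × d = (-1168, -88, 971).
|AP × d|² = 2314809 and |d|² = 441, so the distance is √(2314809/441) = √5249.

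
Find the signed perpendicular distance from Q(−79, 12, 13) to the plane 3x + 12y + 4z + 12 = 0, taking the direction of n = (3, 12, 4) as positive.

-29/13

n·Q − (-12) = -29.
|n| = 13, so the signed distance is -29/13.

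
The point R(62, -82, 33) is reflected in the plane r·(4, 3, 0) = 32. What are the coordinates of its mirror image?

n = (4, 3, 0), |n|² = 25, n·R − 32 = -30, so t = -30/25 = -6/5.
Foot F = R − (-6/5)·n = (334/5, -392/5, 33); the reflection is 2F − R = (358/5, -374/5, 33).

(358/5, -374/5, 33)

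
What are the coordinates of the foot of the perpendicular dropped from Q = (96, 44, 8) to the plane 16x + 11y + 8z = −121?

n = (16, 11, 8), |n|² = 441, and n·Q − (-121) = 2205.
t = 2205/441 = 5, so the foot is Q − t·n = (96, 44, 8) − 5·(16, 11, 8) = (16, −11, −32).

(16, -11, -32)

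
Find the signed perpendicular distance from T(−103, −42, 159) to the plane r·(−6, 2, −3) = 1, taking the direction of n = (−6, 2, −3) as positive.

n·T − 1 = 56.
|n| = 7, so the signed distance is 56/7 = 8.

8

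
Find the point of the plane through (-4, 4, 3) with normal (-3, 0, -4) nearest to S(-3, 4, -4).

(0, 4, 0)

The perpendicular from S has direction n = (-3, 0, -4): r = (-3, 4, -4) + λ(-3, 0, -4).
Substitute into the plane: n·(S + λn) = 0 gives 25 + 25λ = 0, so λ = -1.
Foot = (-3, 4, -4) + (-1)·(-3, 0, -4) = (0, 4, 0).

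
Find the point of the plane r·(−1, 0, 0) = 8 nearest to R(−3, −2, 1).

(-8, -2, 1)

The perpendicular from R has direction n = (−1, 0, 0): r = (−3, −2, 1) + λ(−1, 0, 0).
Substitute into the plane: n·(R + λn) = 8 gives 3 + 1λ = 8, so λ = 5.
Foot = (−3, −2, 1) + 5·(−1, 0, 0) = (−8, −2, 1).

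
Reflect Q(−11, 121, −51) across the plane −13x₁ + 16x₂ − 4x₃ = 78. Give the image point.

With n = (−13, 16, −4), the signed offset is (n·Q − 78)/|n|² = 2205/441 = 5.
Q' = Q − 2t·n = (−11, 121, −51) − 10·(−13, 16, −4) = (119, −39, −11).

(119, -39, -11)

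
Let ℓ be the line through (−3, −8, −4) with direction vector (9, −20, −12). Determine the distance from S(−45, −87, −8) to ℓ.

Direction vector d = (9, −20, −12).
AP = (−42, −79, −4), and AP × d = (868, −540, 1551).
|AP × d|² = 3450625 and |d|² = 625, so the distance is √(3450625/625) = √5521.

√5521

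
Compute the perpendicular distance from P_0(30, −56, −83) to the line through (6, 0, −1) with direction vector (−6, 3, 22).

2√493

Direction vector d = (−6, 3, 22).
AP = (24, −56, −82); AP·d = -2116, |AP|² = 10436, |d|² = 529.
distance² = |AP|² − (AP·d)²/|d|² = 10436 − 4477456/529 = 1972, so the distance is 2√493.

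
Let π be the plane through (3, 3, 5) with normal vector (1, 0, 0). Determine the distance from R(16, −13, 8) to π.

The plane has equation n·(r − (3, 3, 5)) = 0, i.e. n·r = 3.
Then n·(16, −13, 8) − 3 = 13.
|n| = √(1 + 0 + 0) = 1, so the distance is |13|/1 = 13.

13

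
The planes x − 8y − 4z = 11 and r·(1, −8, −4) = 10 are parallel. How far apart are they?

1/9

Both planes have normal n = (1, −8, −4), |n| = 9. Any point on the first plane is at distance |10 − 11|/|n| = 1/9 from the second.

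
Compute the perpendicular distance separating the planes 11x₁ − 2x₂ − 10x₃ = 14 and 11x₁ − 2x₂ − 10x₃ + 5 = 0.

19/15

With common normal n = (11, −2, −10) (|n| = 15), the distance is |14 − (-5)|/|n| = 19/15.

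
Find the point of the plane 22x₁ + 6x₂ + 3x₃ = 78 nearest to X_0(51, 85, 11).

The perpendicular from X_0 has direction n = (22, 6, 3): r = (51, 85, 11) + λ(22, 6, 3).
Substitute into the plane: n·(X_0 + λn) = 78 gives 1665 + 529λ = 78, so λ = -3.
Foot = (51, 85, 11) + (-3)·(22, 6, 3) = (−15, 67, 2).

(-15, 67, 2)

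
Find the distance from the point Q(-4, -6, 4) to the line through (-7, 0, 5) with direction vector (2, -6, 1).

Direction vector d = (2, -6, 1).
AP = (3, -6, -1), and AP × d = (-12, -5, -6).
|AP × d|² = 205 and |d|² = 41, so the distance is √(205/41) = √5.

√5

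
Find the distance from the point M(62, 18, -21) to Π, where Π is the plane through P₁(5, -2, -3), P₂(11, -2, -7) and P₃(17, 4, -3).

P₁P₂ = (6, 0, -4) and P₁P₃ = (12, 6, 0), so a normal is n = P₁P₂ × P₁P₃ = (24, -48, 36).
n = (24, -48, 36); n·P − 108 = -240; |n| = 12√29; distance = 240/(12√29) = 20√29/29.

20/√29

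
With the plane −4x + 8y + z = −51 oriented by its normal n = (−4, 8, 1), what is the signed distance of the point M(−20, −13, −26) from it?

1/9

n·M − (-51) = 1.
|n| = 9, so the signed distance is 1/9.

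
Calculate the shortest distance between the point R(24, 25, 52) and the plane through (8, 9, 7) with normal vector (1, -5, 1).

19√3/9

The plane has equation n·(r − (8, 9, 7)) = 0, i.e. n·r = -30.
n = (1, -5, 1); n·P − (-30) = -19; |n| = 3√3; distance = 19/(3√3) = 19√3/9.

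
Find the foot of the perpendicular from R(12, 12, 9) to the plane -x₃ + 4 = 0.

(12, 12, 4)

n = (0, 0, -1), |n|² = 1, and n·R − (-4) = -5.
t = -5/1 = -5, so the foot is R − t·n = (12, 12, 9) − (-5)·(0, 0, -1) = (12, 12, 4).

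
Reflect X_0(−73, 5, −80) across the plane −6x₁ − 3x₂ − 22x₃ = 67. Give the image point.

n = (−6, −3, −22), |n|² = 529, n·X_0 − 67 = 2116, so t = 2116/529 = 4.
Foot F = X_0 − 4·n = (−49, 17, 8); the reflection is 2F − X_0 = (−25, 29, 96).

(-25, 29, 96)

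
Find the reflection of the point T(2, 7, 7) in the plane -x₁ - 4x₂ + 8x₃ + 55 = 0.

(4, 15, -9)

n = (-1, -4, 8), |n|² = 81, n·T − (-55) = 81, so t = 81/81 = 1.
Foot F = T − 1·n = (3, 11, -1); the reflection is 2F − T = (4, 15, -9).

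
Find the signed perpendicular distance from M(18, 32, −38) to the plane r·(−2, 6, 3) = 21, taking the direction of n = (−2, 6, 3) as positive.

3

n·M − 21 = 21.
|n| = 7, so the signed distance is 21/7 = 3.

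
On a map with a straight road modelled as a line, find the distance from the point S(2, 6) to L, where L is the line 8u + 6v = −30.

41/5

d = |8·2 + 6·6 − (-30)| / √(64 + 36) = |82|/10 = 41/5.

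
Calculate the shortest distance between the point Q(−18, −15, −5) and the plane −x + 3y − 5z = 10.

12/√35

Normal vector n = (−1, 3, −5), and n·(−18, −15, −5) − 10 = −12.
|n| = √(1 + 9 + 25) = √35, so the distance is |-12|/√35 = 12√35/35.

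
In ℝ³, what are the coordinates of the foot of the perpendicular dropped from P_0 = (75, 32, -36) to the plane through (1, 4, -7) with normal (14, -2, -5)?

n = (14, -2, -5), |n|² = 225, and n·P_0 − 41 = 1125.
t = 1125/225 = 5, so the foot is P_0 − t·n = (75, 32, -36) − 5·(14, -2, -5) = (5, 42, -11).

(5, 42, -11)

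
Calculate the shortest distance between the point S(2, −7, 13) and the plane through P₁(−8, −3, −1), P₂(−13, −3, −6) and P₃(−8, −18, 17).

4/√86

P₁P₂ = (−5, 0, −5) and P₁P₃ = (0, −15, 18), so a normal is n = P₁P₂ × P₁P₃ = (−75, 90, 75).
Then n·(2, −7, 13) − 255 = −60.
|n| = √(5625 + 8100 + 5625) = 15√86, so the distance is |-60|/(15√86) = 4/√86.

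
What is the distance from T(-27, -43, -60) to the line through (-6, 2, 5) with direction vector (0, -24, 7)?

Direction vector d = (0, -24, 7).
AP = (-21, -45, -65); AP·d = 625, |AP|² = 6691, |d|² = 625.
distance² = |AP|² − (AP·d)²/|d|² = 6691 − 390625/625 = 6066, so the distance is 3√674.

3√674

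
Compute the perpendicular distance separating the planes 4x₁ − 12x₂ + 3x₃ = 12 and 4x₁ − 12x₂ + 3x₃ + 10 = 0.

Both planes have normal n = (4, −12, 3), |n| = 13. Any point on the first plane is at distance |(-10) − 12|/|n| = 22/13 from the second.

22/13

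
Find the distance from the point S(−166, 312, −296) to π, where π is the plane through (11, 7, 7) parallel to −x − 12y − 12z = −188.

Parallel planes share the normal n = (−1, −12, −12); since (11, 7, 7) lies on the plane, its equation is −x − 12y − 12z = -179.
d = |(-1)·(-166) + (-12)·312 + (-12)·(-296) − (-179)| / √(1 + 144 + 144) = |153| / 17 = 9.

9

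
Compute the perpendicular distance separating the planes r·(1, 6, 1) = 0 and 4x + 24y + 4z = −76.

19/√38

Divide the second equation by 4 to match normals: x + 6y + z = -19.
Both planes have normal n = (1, 6, 1), |n| = √38. Any point on the first plane is at distance |(-19) − 0|/|n| = 19/√38 = √38/2 from the second.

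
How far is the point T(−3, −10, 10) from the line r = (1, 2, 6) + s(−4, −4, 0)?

Direction vector d = (−4, −4, 0).
AP = (−4, −12, 4), and AP × d = (16, −16, −32).
|AP × d|² = 1536 and |d|² = 32, so the distance is √(1536/32) = √48 = 4√3.

4√3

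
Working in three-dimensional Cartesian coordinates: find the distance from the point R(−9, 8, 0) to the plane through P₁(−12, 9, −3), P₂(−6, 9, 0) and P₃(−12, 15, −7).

P₁P₂ = (6, 0, 3) and P₁P₃ = (0, 6, −4), so a normal is n = P₁P₂ × P₁P₃ = (−18, 24, 36).
Then n·(−9, 8, 0) − 324 = 30.
|n| = √(324 + 576 + 1296) = 6√61, so the distance is |30|/(6√61) = 5/√61.

5√61/61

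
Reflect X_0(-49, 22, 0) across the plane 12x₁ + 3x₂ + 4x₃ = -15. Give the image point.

(23, 40, 24)

With n = (12, 3, 4), the signed offset is (n·X_0 − (-15))/|n|² = -507/169 = -3.
X_0' = X_0 − 2t·n = (-49, 22, 0) − (-6)·(12, 3, 4) = (23, 40, 24).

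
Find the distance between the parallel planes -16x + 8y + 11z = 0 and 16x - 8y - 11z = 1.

1/21

Divide the second equation by -1 to match normals: -16x + 8y + 11z = -1.
Both planes have normal n = (-16, 8, 11), |n| = 21. Any point on the first plane is at distance |(-1) − 0|/|n| = 1/21 from the second.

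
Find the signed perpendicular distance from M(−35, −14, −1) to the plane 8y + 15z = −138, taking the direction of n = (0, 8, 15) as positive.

n·M − (-138) = 11.
|n| = 17, so the signed distance is 11/17.

11/17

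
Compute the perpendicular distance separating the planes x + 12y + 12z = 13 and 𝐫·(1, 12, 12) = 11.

Both planes have normal n = (1, 12, 12), |n| = 17. Any point on the first plane is at distance |11 − 13|/|n| = 2/17 from the second.

2/17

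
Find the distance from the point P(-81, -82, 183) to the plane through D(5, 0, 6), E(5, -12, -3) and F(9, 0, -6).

DE = (0, -12, -9) and DF = (4, 0, -12), so a normal is n = DE × DF = (144, -36, 48).
Then n·(-81, -82, 183) - 1008 = -936.
|n| = √(20736 + 1296 + 2304) = 156, so the distance is |-936|/156 = 6.

6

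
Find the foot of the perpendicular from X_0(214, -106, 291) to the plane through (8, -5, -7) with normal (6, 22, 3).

(4946/23, -2350/23, 6705/23)

The perpendicular from X_0 has direction n = (6, 22, 3): r = (214, -106, 291) + λ(6, 22, 3).
Substitute into the plane: n·(X_0 + λn) = -83 gives -175 + 529λ = -83, so λ = 4/23.
Foot = (214, -106, 291) + (4/23)·(6, 22, 3) = (4946/23, -2350/23, 6705/23).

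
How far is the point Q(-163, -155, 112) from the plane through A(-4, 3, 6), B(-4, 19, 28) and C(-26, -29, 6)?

AB = (0, 16, 22) and AC = (-22, -32, 0), so a normal is n = AB × AC = (704, -484, 352).
Then n·(-163, -155, 112) - (-2156) = 1848.
|n| = √(495616 + 234256 + 123904) = 924, so the distance is |1848|/924 = 2.

2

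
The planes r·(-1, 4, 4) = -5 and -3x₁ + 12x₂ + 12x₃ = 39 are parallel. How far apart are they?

6√33/11

Divide the second equation by 3 to match normals: -x₁ + 4x₂ + 4x₃ = 13.
With common normal n = (-1, 4, 4) (|n| = √33), the distance is |(-5) − 13|/|n| = 18/√33.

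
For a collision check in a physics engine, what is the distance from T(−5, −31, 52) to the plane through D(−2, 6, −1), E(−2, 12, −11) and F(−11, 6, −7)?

10√38/19

DE = (0, 6, −10) and DF = (−9, 0, −6), so a normal is n = DE × DF = (−36, 90, 54).
Then n·(−5, −31, 52) − 558 = −360.
|n| = √(1296 + 8100 + 2916) = 18√38, so the distance is |-360|/(18√38) = 10√38/19.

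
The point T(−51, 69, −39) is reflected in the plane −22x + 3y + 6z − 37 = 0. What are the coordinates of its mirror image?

(37, 57, -63)

n = (−22, 3, 6), |n|² = 529, n·T − 37 = 1058, so t = 1058/529 = 2.
Foot F = T − 2·n = (−7, 63, −51); the reflection is 2F − T = (37, 57, −63).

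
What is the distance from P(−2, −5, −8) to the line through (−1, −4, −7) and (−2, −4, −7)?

A direction vector is d = (−1, 0, 0).
AP = (−1, −1, −1); AP·d = 1, |AP|² = 3, |d|² = 1.
distance² = |AP|² − (AP·d)²/|d|² = 3 − 1/1 = 2, so the distance is √2.

√2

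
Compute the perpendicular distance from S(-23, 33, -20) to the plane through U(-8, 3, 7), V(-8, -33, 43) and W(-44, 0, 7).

3

UV = (0, -36, 36) and UW = (-36, -3, 0), so a normal is n = UV × UW = (108, -1296, -1296).
Then n·(-23, 33, -20) - (-13824) = -5508.
|n| = √(11664 + 1679616 + 1679616) = 1836, so the distance is |-5508|/1836 = 3.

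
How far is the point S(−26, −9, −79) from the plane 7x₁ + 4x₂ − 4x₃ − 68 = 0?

n = (7, 4, −4); n·P − 68 = 30; |n| = 9; distance = 30/9 = 10/3.

10/3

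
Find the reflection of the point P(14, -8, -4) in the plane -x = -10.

(6, -8, -4)

With n = (-1, 0, 0), the signed offset is (n·P − (-10))/|n|² = -4/1 = -4.
P' = P − 2t·n = (14, -8, -4) − (-8)·(-1, 0, 0) = (6, -8, -4).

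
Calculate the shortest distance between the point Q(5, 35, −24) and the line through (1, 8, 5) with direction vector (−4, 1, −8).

Direction vector d = (−4, 1, −8).
AP = (4, 27, −29); AP·d = 243, |AP|² = 1586, |d|² = 81.
distance² = |AP|² − (AP·d)²/|d|² = 1586 − 59049/81 = 857, so the distance is √857.

√857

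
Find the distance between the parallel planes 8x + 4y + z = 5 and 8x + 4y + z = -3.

Both planes have normal n = (8, 4, 1), |n| = 9. Any point on the first plane is at distance |(-3) − 5|/|n| = 8/9 from the second.

8/9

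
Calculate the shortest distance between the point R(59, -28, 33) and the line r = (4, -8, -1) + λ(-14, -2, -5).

3√109

Direction vector d = (-14, -2, -5).
AP = (55, -20, 34), and AP × d = (168, -201, -390).
|AP × d|² = 220725 and |d|² = 225, so the distance is √(220725/225) = √981 = 3√109.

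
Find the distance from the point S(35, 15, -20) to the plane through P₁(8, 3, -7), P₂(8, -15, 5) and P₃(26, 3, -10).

P₁P₂ = (0, -18, 12) and P₁P₃ = (18, 0, -3), so a normal is n = P₁P₂ × P₁P₃ = (54, 216, 324).
d = |54·35 + 216·15 + 324·(-20) − (-1188)| / √(2916 + 46656 + 104976) = |-162| / (54√53) = 3√53/53.

3√53/53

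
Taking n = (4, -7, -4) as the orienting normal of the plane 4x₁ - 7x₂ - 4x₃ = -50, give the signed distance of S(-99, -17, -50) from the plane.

n·S − (-50) = -27.
|n| = 9, so the signed distance is -27/9 = -3.

-3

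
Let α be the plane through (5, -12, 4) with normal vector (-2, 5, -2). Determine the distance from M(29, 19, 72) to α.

The plane has equation n·(r − (5, -12, 4)) = 0, i.e. n·r = -78.
d = |(-2)·29 + 5·19 + (-2)·72 − (-78)| / √(4 + 25 + 4) = |-29| / √33 = 29√33/33.

29/√33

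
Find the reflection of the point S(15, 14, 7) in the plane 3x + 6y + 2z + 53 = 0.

With n = (3, 6, 2), the signed offset is (n·S − (-53))/|n|² = 196/49 = 4.
S' = S − 2t·n = (15, 14, 7) − 8·(3, 6, 2) = (-9, -34, -9).

(-9, -34, -9)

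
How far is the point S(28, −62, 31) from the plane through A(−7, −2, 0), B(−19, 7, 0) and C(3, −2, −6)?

2√2

AB = (−12, 9, 0) and AC = (10, 0, −6), so a normal is n = AB × AC = (−54, −72, −90).
d = |(-54)·28 + (-72)·(-62) + (-90)·31 − 522| / √(2916 + 5184 + 8100) = |-360| / (90√2) = 2√2.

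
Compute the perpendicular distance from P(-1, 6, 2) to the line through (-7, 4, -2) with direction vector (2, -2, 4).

4√2

Direction vector d = (2, -2, 4).
AP = (6, 2, 4); AP·d = 24, |AP|² = 56, |d|² = 24.
distance² = |AP|² − (AP·d)²/|d|² = 56 − 576/24 = 32, so the distance is 4√2.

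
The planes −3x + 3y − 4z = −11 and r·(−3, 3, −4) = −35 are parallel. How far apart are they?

Both planes have normal n = (−3, 3, −4), |n| = √34. Any point on the first plane is at distance |(-35) − (-11)|/|n| = 24/√34 from the second.

12√34/17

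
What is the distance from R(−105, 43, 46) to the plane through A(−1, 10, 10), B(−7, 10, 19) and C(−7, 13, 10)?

AB = (−6, 0, 9) and AC = (−6, 3, 0), so a normal is n = AB × AC = (−27, −54, −18).
n = (−27, −54, −18); n·P − (-693) = 378; |n| = 63; distance = 378/63 = 6.

6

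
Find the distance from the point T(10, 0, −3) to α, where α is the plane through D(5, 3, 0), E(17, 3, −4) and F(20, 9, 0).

7/√65

DE = (12, 0, −4) and DF = (15, 6, 0), so a normal is n = DE × DF = (24, −60, 72).
Then n·(10, 0, −3) − (−60) = 84.
|n| = √(576 + 3600 + 5184) = 12√65, so the distance is |84|/(12√65) = 7/√65.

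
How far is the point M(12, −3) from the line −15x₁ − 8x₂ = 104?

260/17

d = |(-15)·12 + (-8)·(-3) − 104| / √(225 + 64) = |-260|/17 = 260/17.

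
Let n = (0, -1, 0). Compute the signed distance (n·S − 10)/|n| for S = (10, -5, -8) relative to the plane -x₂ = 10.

n·S − 10 = -5.
|n| = 1, so the signed distance is -5/1 = -5.

-5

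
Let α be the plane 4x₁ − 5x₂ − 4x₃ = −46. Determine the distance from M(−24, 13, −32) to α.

n = (4, −5, −4); n·P − (-46) = 13; |n| = √57; distance = 13/√57.

13√57/57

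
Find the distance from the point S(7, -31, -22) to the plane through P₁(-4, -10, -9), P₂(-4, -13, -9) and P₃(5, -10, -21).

1

P₁P₂ = (0, -3, 0) and P₁P₃ = (9, 0, -12), so a normal is n = P₁P₂ × P₁P₃ = (36, 0, 27).
n = (36, 0, 27); n·P − (-387) = 45; |n| = 45; distance = 45/45 = 1.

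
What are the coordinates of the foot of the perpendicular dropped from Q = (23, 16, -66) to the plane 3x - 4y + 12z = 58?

(38, -4, -6)

The perpendicular from Q has direction n = (3, -4, 12): r = (23, 16, -66) + λ(3, -4, 12).
Substitute into the plane: n·(Q + λn) = 58 gives -787 + 169λ = 58, so λ = 5.
Foot = (23, 16, -66) + 5·(3, -4, 12) = (38, -4, -6).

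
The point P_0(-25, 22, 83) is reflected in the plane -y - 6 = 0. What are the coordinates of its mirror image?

(-25, -34, 83)

With n = (0, -1, 0), the signed offset is (n·P_0 − 6)/|n|² = -28/1 = -28.
P_0' = P_0 − 2t·n = (-25, 22, 83) − (-56)·(0, -1, 0) = (-25, -34, 83).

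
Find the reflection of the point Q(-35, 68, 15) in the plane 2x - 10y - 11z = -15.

With n = (2, -10, -11), the signed offset is (n·Q − (-15))/|n|² = -900/225 = -4.
Q' = Q − 2t·n = (-35, 68, 15) − (-8)·(2, -10, -11) = (-19, -12, -73).

(-19, -12, -73)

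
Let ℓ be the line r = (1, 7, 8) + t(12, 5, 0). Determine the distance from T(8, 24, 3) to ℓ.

Direction vector d = (12, 5, 0).
AP = (7, 17, −5); AP·d = 169, |AP|² = 363, |d|² = 169.
distance² = |AP|² − (AP·d)²/|d|² = 363 − 28561/169 = 194, so the distance is √194.

√194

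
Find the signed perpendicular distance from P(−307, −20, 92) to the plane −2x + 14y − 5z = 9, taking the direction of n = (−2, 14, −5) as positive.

-9

n·P − 9 = -135.
|n| = 15, so the signed distance is -135/15 = -9.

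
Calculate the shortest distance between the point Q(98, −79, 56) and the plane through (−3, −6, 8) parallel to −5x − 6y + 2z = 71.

29√65/65

Parallel planes share the normal n = (−5, −6, 2); since (−3, −6, 8) lies on the plane, its equation is −5x − 6y + 2z = 67.
Then n·(98, −79, 56) − 67 = 29.
|n| = √(25 + 36 + 4) = √65, so the distance is |29|/√65 = 29/√65.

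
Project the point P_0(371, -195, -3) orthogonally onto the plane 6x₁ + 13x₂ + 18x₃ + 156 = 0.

(8587/23, -4368/23, 93/23)

The perpendicular from P_0 has direction n = (6, 13, 18): r = (371, -195, -3) + λ(6, 13, 18).
Substitute into the plane: n·(P_0 + λn) = -156 gives -363 + 529λ = -156, so λ = 9/23.
Foot = (371, -195, -3) + (9/23)·(6, 13, 18) = (8587/23, -4368/23, 93/23).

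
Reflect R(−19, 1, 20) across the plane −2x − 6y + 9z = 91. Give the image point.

(-15, 13, 2)

n = (−2, −6, 9), |n|² = 121, n·R − 91 = 121, so t = 121/121 = 1.
Foot F = R − 1·n = (−17, 7, 11); the reflection is 2F − R = (−15, 13, 2).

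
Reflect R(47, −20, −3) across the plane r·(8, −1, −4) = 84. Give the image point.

(-17, -12, 29)

n = (8, −1, −4), |n|² = 81, n·R − 84 = 324, so t = 324/81 = 4.
Foot F = R − 4·n = (15, −16, 13); the reflection is 2F − R = (−17, −12, 29).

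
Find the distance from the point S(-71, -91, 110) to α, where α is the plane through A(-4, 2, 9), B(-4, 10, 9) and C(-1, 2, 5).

7

AB = (0, 8, 0) and AC = (3, 0, -4), so a normal is n = AB × AC = (-32, 0, -24).
n = (-32, 0, -24); n·P − (-88) = -280; |n| = 40; distance = 280/40 = 7.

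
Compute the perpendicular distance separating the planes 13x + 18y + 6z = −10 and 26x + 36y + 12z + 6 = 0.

Divide the second equation by 2 to match normals: 13x + 18y + 6z = -3.
Both planes have normal n = (13, 18, 6), |n| = 23. Any point on the first plane is at distance |(-3) − (-10)|/|n| = 7/23 from the second.

7/23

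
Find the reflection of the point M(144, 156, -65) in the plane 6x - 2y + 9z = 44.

n = (6, -2, 9), |n|² = 121, n·M − 44 = -77, so t = -77/121 = -7/11.
Foot F = M − (-7/11)·n = (1626/11, 1702/11, -652/11); the reflection is 2F − M = (1668/11, 1688/11, -589/11).

(1668/11, 1688/11, -589/11)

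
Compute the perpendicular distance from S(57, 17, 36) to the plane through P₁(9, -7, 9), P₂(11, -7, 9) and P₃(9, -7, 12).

24

P₁P₂ = (2, 0, 0) and P₁P₃ = (0, 0, 3), so a normal is n = P₁P₂ × P₁P₃ = (0, -6, 0).
n = (0, -6, 0); n·P − 42 = -144; |n| = 6; distance = 144/6 = 24.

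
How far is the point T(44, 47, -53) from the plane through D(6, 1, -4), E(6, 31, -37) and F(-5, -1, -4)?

DE = (0, 30, -33) and DF = (-11, -2, 0), so a normal is n = DE × DF = (-66, 363, 330).
d = |(-66)·44 + 363·47 + 330·(-53) − (-1353)| / √(4356 + 131769 + 108900) = |-1980| / 495 = 4.

4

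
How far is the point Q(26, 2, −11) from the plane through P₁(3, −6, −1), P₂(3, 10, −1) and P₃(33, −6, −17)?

P₁P₂ = (0, 16, 0) and P₁P₃ = (30, 0, −16), so a normal is n = P₁P₂ × P₁P₃ = (−256, 0, −480).
n = (−256, 0, −480); n·P − (-288) = -1088; |n| = 544; distance = 1088/544 = 2.

2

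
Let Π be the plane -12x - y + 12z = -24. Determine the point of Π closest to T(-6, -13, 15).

(6, -12, 3)

n = (-12, -1, 12), |n|² = 289, and n·T − (-24) = 289.
t = 289/289 = 1, so the foot is T − t·n = (-6, -13, 15) − 1·(-12, -1, 12) = (6, -12, 3).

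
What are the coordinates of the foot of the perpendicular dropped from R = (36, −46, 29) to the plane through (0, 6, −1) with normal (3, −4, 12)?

The perpendicular from R has direction n = (3, −4, 12): r = (36, −46, 29) + λ(3, −4, 12).
Substitute into the plane: n·(R + λn) = -36 gives 640 + 169λ = -36, so λ = -4.
Foot = (36, −46, 29) + (-4)·(3, −4, 12) = (24, −30, −19).

(24, -30, -19)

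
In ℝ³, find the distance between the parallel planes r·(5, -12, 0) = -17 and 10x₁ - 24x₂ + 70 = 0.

Divide the second equation by 2 to match normals: 5x₁ - 12x₂ = -35.
Both planes have normal n = (5, -12, 0), |n| = 13. Any point on the first plane is at distance |(-35) − (-17)|/|n| = 18/13 from the second.

18/13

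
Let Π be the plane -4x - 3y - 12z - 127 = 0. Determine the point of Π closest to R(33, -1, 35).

The perpendicular from R has direction n = (-4, -3, -12): r = (33, -1, 35) + t(-4, -3, -12).
Substitute into the plane: n·(R + tn) = 127 gives -549 + 169t = 127, so t = 4.
Foot = (33, -1, 35) + 4·(-4, -3, -12) = (17, -13, -13).

(17, -13, -13)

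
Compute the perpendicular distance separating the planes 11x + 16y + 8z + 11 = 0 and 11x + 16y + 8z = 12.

23/21

Both planes have normal n = (11, 16, 8), |n| = 21. Any point on the first plane is at distance |12 − (-11)|/|n| = 23/21 from the second.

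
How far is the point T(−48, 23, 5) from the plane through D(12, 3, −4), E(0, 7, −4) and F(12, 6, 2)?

27/7

DE = (−12, 4, 0) and DF = (0, 3, 6), so a normal is n = DE × DF = (24, 72, −36).
d = |24·(-48) + 72·23 + (-36)·5 − 648| / √(576 + 5184 + 1296) = |-324| / 84 = 27/7.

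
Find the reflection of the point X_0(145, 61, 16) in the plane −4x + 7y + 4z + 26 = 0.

With n = (−4, 7, 4), the signed offset is (n·X_0 − (-26))/|n|² = -63/81 = -7/9.
X_0' = X_0 − 2t·n = (145, 61, 16) − (-14/9)·(−4, 7, 4) = (1249/9, 647/9, 200/9).

(1249/9, 647/9, 200/9)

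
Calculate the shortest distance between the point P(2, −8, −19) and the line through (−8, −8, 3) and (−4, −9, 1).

A direction vector is d = (4, −1, −2).
AP = (10, 0, −22); AP·d = 84, |AP|² = 584, |d|² = 21.
distance² = |AP|² − (AP·d)²/|d|² = 584 − 7056/21 = 248, so the distance is 2√62.

2√62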